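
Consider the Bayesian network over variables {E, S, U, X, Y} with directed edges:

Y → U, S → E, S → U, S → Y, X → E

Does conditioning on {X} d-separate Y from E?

Enumerating the 2 paths from Y to E and testing each for blocking by {X}:
  1. Y → U ← S → E — U:collider[blocks]; S:fork[open] ⇒ blocked
  2. Y ← S → E — S:fork[open] ⇒ active
Since the path Y ← S → E is active, Y and E are not d-separated given {X}.

No — Y and E are not d-separated given {X}.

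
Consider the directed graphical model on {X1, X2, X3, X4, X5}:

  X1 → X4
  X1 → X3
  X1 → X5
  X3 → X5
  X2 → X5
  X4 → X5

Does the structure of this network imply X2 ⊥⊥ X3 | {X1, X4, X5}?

There are 3 undirected paths between X2 and X3; checking each against the conditioning set {X1, X4, X5}:
Path 1: X2 → X5 ← X1 → X3
  X1 is a fork here and X1 is conditioned on, so the path is blocked at X1.
Path 2: X2 → X5 ← X4 ← X1 → X3
  X4 is a chain here and X4 is conditioned on, so the path is blocked at X4.
Path 3: X2 → X5 ← X3
  X5 is a collider and X5 is conditioned on, which opens it — no node blocks this path, so it is active.
At least one path is unblocked, so d-separation fails.

No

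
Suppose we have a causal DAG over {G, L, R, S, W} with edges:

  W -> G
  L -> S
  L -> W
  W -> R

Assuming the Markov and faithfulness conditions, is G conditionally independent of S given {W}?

Only one path connects G and S:
Path 1: G ← W ← L → S
  W is a chain here and W is conditioned on, so the path is blocked at W.
Every path is blocked, so G and S are d-separated given {W}.

Yes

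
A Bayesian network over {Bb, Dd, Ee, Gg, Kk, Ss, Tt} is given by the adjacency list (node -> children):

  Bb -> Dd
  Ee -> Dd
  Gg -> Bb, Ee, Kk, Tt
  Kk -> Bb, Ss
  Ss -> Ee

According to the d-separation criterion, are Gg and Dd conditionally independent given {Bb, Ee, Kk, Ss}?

We examine all 6 paths between Gg and Dd:
Path 1: Gg → Ee → Dd
  Ee is a chain here and Ee is conditioned on, so the path is blocked at Ee.
Path 2: Gg → Ee ← Ss ← Kk → Bb → Dd
  Ss is a chain here and Ss is conditioned on, so the path is blocked at Ss.
Path 3: Gg → Bb → Dd
  Bb is a chain here and Bb is conditioned on, so the path is blocked at Bb.
Path 4: Gg → Bb ← Kk → Ss → Ee → Dd
  Kk is a fork here and Kk is conditioned on, so the path is blocked at Kk.
Path 5: Gg → Kk → Bb → Dd
  Kk is a chain here and Kk is conditioned on, so the path is blocked at Kk.
Path 6: Gg → Kk → Ss → Ee → Dd
  Kk is a chain here and Kk is conditioned on, so the path is blocked at Kk.
All paths are blocked; Gg ⊥ Dd | {Bb, Ee, Kk, Ss} holds.

Yes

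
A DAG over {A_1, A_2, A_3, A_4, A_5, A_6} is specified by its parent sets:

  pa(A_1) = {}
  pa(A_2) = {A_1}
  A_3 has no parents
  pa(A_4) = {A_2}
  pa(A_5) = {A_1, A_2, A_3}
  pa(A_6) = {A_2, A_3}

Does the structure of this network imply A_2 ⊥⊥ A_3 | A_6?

3 paths connect A_2 and A_3; each must be blocked for d-separation to hold:
  1. A_2 → A_6 ← A_3 — A_6:collider[open] ⇒ active
  2. A_2 ← A_1 → A_5 ← A_3 — A_1:fork[open]; A_5:collider[blocks] ⇒ blocked
  3. A_2 → A_5 ← A_3 — A_5:collider[blocks] ⇒ blocked
Because an active path exists, A_2 and A_3 are not d-separated.

No — A_2 and A_3 are not d-separated given {A_6}.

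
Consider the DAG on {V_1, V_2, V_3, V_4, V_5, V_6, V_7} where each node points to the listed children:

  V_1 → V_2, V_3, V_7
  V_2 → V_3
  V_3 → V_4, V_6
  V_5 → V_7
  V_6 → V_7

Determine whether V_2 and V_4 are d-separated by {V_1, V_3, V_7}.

Yes

We examine all 3 paths between V_2 and V_4:
Path 1: V_2 → V_3 → V_4
  V_3 is a chain here and V_3 is conditioned on, so the path is blocked at V_3.
Path 2: V_2 ← V_1 → V_3 → V_4
  V_1 is a fork here and V_1 is conditioned on, so the path is blocked at V_1.
Path 3: V_2 ← V_1 → V_7 ← V_6 ← V_3 → V_4
  V_1 is a fork here and V_1 is conditioned on, so the path is blocked at V_1.
Every path is blocked, so V_2 and V_4 are d-separated given {V_1, V_3, V_7}.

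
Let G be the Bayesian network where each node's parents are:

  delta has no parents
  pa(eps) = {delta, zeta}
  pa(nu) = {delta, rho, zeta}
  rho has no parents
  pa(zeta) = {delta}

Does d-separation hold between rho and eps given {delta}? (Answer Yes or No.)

Enumerating the 4 paths from rho to eps and testing each for blocking by {delta}:
Path 1: rho → nu ← zeta → eps
  nu is a collider here and neither nu nor any of its descendants is conditioned on, so the collider stays closed — the path is blocked at nu.
Path 2: rho → nu ← zeta ← delta → eps
  nu is a collider here and neither nu nor any of its descendants is conditioned on, so the collider stays closed — the path is blocked at nu.
Path 3: rho → nu ← delta → eps
  nu is a collider here and neither nu nor any of its descendants is conditioned on, so the collider stays closed — the path is blocked at nu.
Path 4: rho → nu ← delta → zeta → eps
  nu is a collider here and neither nu nor any of its descendants is conditioned on, so the collider stays closed — the path is blocked at nu.
Since every path is blocked, d-separation holds.

Yes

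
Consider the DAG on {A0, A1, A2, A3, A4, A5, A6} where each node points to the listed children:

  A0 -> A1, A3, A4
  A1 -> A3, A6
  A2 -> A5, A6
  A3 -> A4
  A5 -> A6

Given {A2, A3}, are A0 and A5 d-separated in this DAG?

We examine all 6 paths between A0 and A5:
  1. A0 → A4 ← A3 ← A1 → A6 ← A2 → A5 — A4:collider[blocks]; A3:chain[blocks]; A1:fork[open]; A6:collider[blocks]; A2:fork[blocks] ⇒ blocked
  2. A0 → A4 ← A3 ← A1 → A6 ← A5 — A4:collider[blocks]; A3:chain[blocks]; A1:fork[open]; A6:collider[blocks] ⇒ blocked
  3. A0 → A1 → A6 ← A2 → A5 — A1:chain[open]; A6:collider[blocks]; A2:fork[blocks] ⇒ blocked
  4. A0 → A1 → A6 ← A5 — A1:chain[open]; A6:collider[blocks] ⇒ blocked
  5. A0 → A3 ← A1 → A6 ← A2 → A5 — A3:collider[open]; A1:fork[open]; A6:collider[blocks]; A2:fork[blocks] ⇒ blocked
  6. A0 → A3 ← A1 → A6 ← A5 — A3:collider[open]; A1:fork[open]; A6:collider[blocks] ⇒ blocked
Every path is blocked, so A0 and A5 are d-separated given {A2, A3}.

Yes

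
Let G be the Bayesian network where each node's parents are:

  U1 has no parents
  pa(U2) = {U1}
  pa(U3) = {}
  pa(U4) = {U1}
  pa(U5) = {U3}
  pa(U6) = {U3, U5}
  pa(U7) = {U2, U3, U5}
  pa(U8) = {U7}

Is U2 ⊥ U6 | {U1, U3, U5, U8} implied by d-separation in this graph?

Yes

There are 4 undirected paths between U2 and U6; checking each against the conditioning set {U1, U3, U5, U8}:
Path 1: U2 → U7 ← U3 → U6
  U3 is a fork here and U3 is conditioned on, so the path is blocked at U3.
Path 2: U2 → U7 ← U3 → U5 → U6
  U3 is a fork here and U3 is conditioned on, so the path is blocked at U3.
Path 3: U2 → U7 ← U5 → U6
  U5 is a fork here and U5 is conditioned on, so the path is blocked at U5.
Path 4: U2 → U7 ← U5 ← U3 → U6
  U5 is a chain here and U5 is conditioned on, so the path is blocked at U5.
Every path is blocked, so U2 and U6 are d-separated given {U1, U3, U5, U8}.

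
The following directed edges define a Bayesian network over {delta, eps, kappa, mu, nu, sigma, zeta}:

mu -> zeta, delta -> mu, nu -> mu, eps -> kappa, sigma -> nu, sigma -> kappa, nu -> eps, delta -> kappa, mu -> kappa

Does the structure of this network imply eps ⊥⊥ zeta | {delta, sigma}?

We examine all 6 paths between eps and zeta:
Path 1: eps → kappa ← delta → mu → zeta
  kappa is a collider here and neither kappa nor any of its descendants is conditioned on, so the collider stays closed — the path is blocked at kappa.
Path 2: eps → kappa ← sigma → nu → mu → zeta
  kappa is a collider here and neither kappa nor any of its descendants is conditioned on, so the collider stays closed — the path is blocked at kappa.
Path 3: eps → kappa ← mu → zeta
  kappa is a collider here and neither kappa nor any of its descendants is conditioned on, so the collider stays closed — the path is blocked at kappa.
Path 4: eps ← nu ← sigma → kappa ← delta → mu → zeta
  sigma is a fork here and sigma is conditioned on, so the path is blocked at sigma.
Path 5: eps ← nu ← sigma → kappa ← mu → zeta
  sigma is a fork here and sigma is conditioned on, so the path is blocked at sigma.
Path 6: eps ← nu → mu → zeta
  nu is a fork and nu is not conditioned on; mu is a chain and mu is not conditioned on — no node blocks this path, so it is active.
Because an active path exists, eps and zeta are not d-separated.

No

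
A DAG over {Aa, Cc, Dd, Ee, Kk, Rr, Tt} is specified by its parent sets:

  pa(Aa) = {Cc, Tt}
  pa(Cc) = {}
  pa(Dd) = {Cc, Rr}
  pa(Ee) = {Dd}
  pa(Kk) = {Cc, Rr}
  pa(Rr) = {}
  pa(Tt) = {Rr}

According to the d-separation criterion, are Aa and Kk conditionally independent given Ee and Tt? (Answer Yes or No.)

No

There are 4 undirected paths between Aa and Kk; checking each against the conditioning set {Ee, Tt}:
  1. Aa ← Tt ← Rr → Kk — Tt:chain[blocks]; Rr:fork[open] ⇒ blocked
  2. Aa ← Tt ← Rr → Dd ← Cc → Kk — Tt:chain[blocks]; Rr:fork[open]; Dd:collider[open]; Cc:fork[open] ⇒ blocked
  3. Aa ← Cc → Kk — Cc:fork[open] ⇒ active
  4. Aa ← Cc → Dd ← Rr → Kk — Cc:fork[open]; Dd:collider[open]; Rr:fork[open] ⇒ active
Because an active path exists, Aa and Kk are not d-separated.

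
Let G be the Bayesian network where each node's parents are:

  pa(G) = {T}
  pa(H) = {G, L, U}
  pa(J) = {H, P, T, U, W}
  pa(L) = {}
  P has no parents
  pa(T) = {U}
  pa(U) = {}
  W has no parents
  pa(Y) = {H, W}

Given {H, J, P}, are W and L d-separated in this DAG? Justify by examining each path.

6 paths connect W and L; each must be blocked for d-separation to hold:
  1. W → Y ← H ← L — Y:collider[blocks]; H:chain[blocks] ⇒ blocked
  2. W → J ← H ← L — J:collider[open]; H:chain[blocks] ⇒ blocked
  3. W → J ← U → H ← L — J:collider[open]; U:fork[open]; H:collider[open] ⇒ active
  4. W → J ← U → T → G → H ← L — J:collider[open]; U:fork[open]; T:chain[open]; G:chain[open]; H:collider[open] ⇒ active
  5. W → J ← T ← U → H ← L — J:collider[open]; T:chain[open]; U:fork[open]; H:collider[open] ⇒ active
  6. W → J ← T → G → H ← L — J:collider[open]; T:fork[open]; G:chain[open]; H:collider[open] ⇒ active
At least one path is unblocked, so d-separation fails.

No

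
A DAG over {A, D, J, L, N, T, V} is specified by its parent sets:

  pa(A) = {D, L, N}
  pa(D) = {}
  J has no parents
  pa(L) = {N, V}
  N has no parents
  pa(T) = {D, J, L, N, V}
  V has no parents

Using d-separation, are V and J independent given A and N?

Yes

We examine all 6 paths between V and J:
Path 1: V → T ← J
  T is a collider here and neither T nor any of its descendants is conditioned on, so the collider stays closed — the path is blocked at T.
Path 2: V → L ← N → A ← D → T ← J
  N is a fork here and N is conditioned on, so the path is blocked at N.
Path 3: V → L ← N → T ← J
  N is a fork here and N is conditioned on, so the path is blocked at N.
Path 4: V → L → A ← N → T ← J
  N is a fork here and N is conditioned on, so the path is blocked at N.
Path 5: V → L → A ← D → T ← J
  T is a collider here and neither T nor any of its descendants is conditioned on, so the collider stays closed — the path is blocked at T.
Path 6: V → L → T ← J
  T is a collider here and neither T nor any of its descendants is conditioned on, so the collider stays closed — the path is blocked at T.
Since every path is blocked, d-separation holds.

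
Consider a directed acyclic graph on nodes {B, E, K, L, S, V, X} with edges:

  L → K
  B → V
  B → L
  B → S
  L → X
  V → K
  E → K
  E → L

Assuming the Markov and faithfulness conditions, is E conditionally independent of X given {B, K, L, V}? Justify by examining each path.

We examine all 3 paths between E and X:
Path 1: E → L → X
  L is a chain here and L is conditioned on, so the path is blocked at L.
Path 2: E → K ← L → X
  L is a fork here and L is conditioned on, so the path is blocked at L.
Path 3: E → K ← V ← B → L → X
  V is a chain here and V is conditioned on, so the path is blocked at V.
Since every path is blocked, d-separation holds.

Yes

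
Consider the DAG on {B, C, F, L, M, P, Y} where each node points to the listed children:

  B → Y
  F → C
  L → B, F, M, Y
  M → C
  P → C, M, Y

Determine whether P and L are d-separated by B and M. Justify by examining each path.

No

There are 6 undirected paths between P and L; checking each against the conditioning set {B, M}:
Path 1: P → M → C ← F ← L
  M is a chain here and M is conditioned on, so the path is blocked at M.
Path 2: P → M ← L
  M is a collider and M is conditioned on, which opens it — no node blocks this path, so it is active.
Path 3: P → Y ← B ← L
  Y is a collider here and neither Y nor any of its descendants is conditioned on, so the collider stays closed — the path is blocked at Y.
Path 4: P → Y ← L
  Y is a collider here and neither Y nor any of its descendants is conditioned on, so the collider stays closed — the path is blocked at Y.
Path 5: P → C ← M ← L
  C is a collider here and neither C nor any of its descendants is conditioned on, so the collider stays closed — the path is blocked at C.
Path 6: P → C ← F ← L
  C is a collider here and neither C nor any of its descendants is conditioned on, so the collider stays closed — the path is blocked at C.
Since the path P → M ← L is active, P and L are not d-separated given {B, M}.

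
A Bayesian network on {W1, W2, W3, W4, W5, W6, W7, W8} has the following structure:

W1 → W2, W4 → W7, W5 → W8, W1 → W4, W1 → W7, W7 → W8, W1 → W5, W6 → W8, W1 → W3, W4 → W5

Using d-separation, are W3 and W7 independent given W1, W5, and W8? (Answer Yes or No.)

There are 5 undirected paths between W3 and W7; checking each against the conditioning set {W1, W5, W8}:
Path 1: W3 ← W1 → W4 → W7
  W1 is a fork here and W1 is conditioned on, so the path is blocked at W1.
Path 2: W3 ← W1 → W4 → W5 → W8 ← W7
  W1 is a fork here and W1 is conditioned on, so the path is blocked at W1.
Path 3: W3 ← W1 → W7
  W1 is a fork here and W1 is conditioned on, so the path is blocked at W1.
Path 4: W3 ← W1 → W5 ← W4 → W7
  W1 is a fork here and W1 is conditioned on, so the path is blocked at W1.
Path 5: W3 ← W1 → W5 → W8 ← W7
  W1 is a fork here and W1 is conditioned on, so the path is blocked at W1.
Every path is blocked, so W3 and W7 are d-separated given {W1, W5, W8}.

Yes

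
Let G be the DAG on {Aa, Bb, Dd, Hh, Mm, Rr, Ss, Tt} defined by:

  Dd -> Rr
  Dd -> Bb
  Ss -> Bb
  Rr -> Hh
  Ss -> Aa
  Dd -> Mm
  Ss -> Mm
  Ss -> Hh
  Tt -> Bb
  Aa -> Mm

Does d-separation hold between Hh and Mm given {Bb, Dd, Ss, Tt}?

6 paths connect Hh and Mm; each must be blocked for d-separation to hold:
Path 1: Hh ← Rr ← Dd → Bb ← Ss → Aa → Mm
  Dd is a fork here and Dd is conditioned on, so the path is blocked at Dd.
Path 2: Hh ← Rr ← Dd → Bb ← Ss → Mm
  Dd is a fork here and Dd is conditioned on, so the path is blocked at Dd.
Path 3: Hh ← Rr ← Dd → Mm
  Dd is a fork here and Dd is conditioned on, so the path is blocked at Dd.
Path 4: Hh ← Ss → Bb ← Dd → Mm
  Ss is a fork here and Ss is conditioned on, so the path is blocked at Ss.
Path 5: Hh ← Ss → Aa → Mm
  Ss is a fork here and Ss is conditioned on, so the path is blocked at Ss.
Path 6: Hh ← Ss → Mm
  Ss is a fork here and Ss is conditioned on, so the path is blocked at Ss.
Every path is blocked, so Hh and Mm are d-separated given {Bb, Dd, Ss, Tt}.

Yes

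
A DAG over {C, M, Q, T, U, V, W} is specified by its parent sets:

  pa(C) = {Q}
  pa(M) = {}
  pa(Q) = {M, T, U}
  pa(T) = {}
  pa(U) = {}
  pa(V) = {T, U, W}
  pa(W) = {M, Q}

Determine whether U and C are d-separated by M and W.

No

We examine all 4 paths between U and C:
Path 1: U → V ← W ← M → Q → C
  V is a collider here and neither V nor any of its descendants is conditioned on, so the collider stays closed — the path is blocked at V.
Path 2: U → V ← W ← Q → C
  V is a collider here and neither V nor any of its descendants is conditioned on, so the collider stays closed — the path is blocked at V.
Path 3: U → V ← T → Q → C
  V is a collider here and neither V nor any of its descendants is conditioned on, so the collider stays closed — the path is blocked at V.
Path 4: U → Q → C
  Q is a chain and Q is not conditioned on — no node blocks this path, so it is active.
At least one path is unblocked, so d-separation fails.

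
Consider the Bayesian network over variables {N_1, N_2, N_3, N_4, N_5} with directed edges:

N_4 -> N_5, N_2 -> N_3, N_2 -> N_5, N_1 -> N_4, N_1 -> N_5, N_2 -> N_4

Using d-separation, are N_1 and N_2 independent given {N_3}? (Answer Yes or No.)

Yes

We examine all 4 paths between N_1 and N_2:
Path 1: N_1 → N_4 ← N_2
  N_4 is a collider here and neither N_4 nor any of its descendants is conditioned on, so the collider stays closed — the path is blocked at N_4.
Path 2: N_1 → N_4 → N_5 ← N_2
  N_5 is a collider here and neither N_5 nor any of its descendants is conditioned on, so the collider stays closed — the path is blocked at N_5.
Path 3: N_1 → N_5 ← N_2
  N_5 is a collider here and neither N_5 nor any of its descendants is conditioned on, so the collider stays closed — the path is blocked at N_5.
Path 4: N_1 → N_5 ← N_4 ← N_2
  N_5 is a collider here and neither N_5 nor any of its descendants is conditioned on, so the collider stays closed — the path is blocked at N_5.
Since every path is blocked, d-separation holds.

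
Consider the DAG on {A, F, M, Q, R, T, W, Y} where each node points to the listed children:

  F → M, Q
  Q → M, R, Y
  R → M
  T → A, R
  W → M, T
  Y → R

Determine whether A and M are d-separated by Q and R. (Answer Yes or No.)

No

6 paths connect A and M; each must be blocked for d-separation to hold:
Path 1: A ← T → R ← Y ← Q ← F → M
  Q is a chain here and Q is conditioned on, so the path is blocked at Q.
Path 2: A ← T → R ← Y ← Q → M
  Q is a fork here and Q is conditioned on, so the path is blocked at Q.
Path 3: A ← T → R → M
  R is a chain here and R is conditioned on, so the path is blocked at R.
Path 4: A ← T → R ← Q ← F → M
  Q is a chain here and Q is conditioned on, so the path is blocked at Q.
Path 5: A ← T → R ← Q → M
  Q is a fork here and Q is conditioned on, so the path is blocked at Q.
Path 6: A ← T ← W → M
  T is a chain and T is not conditioned on; W is a fork and W is not conditioned on — no node blocks this path, so it is active.
At least one path is unblocked, so d-separation fails.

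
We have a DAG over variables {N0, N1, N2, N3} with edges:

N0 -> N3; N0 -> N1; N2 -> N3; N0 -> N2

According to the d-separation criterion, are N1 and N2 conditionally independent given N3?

No

There are 2 undirected paths between N1 and N2; checking each against the conditioning set {N3}:
Path 1: N1 ← N0 → N2
  N0 is a fork and N0 is not conditioned on — no node blocks this path, so it is active.
Path 2: N1 ← N0 → N3 ← N2
  N0 is a fork and N0 is not conditioned on; N3 is a collider and N3 is conditioned on, which opens it — no node blocks this path, so it is active.
At least one path is unblocked, so d-separation fails.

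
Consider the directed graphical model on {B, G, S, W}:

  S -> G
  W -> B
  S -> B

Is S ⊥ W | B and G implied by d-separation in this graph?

No

Only one path connects S and W:
  1. S → B ← W — B:collider[open] ⇒ active
At least one path is unblocked, so d-separation fails.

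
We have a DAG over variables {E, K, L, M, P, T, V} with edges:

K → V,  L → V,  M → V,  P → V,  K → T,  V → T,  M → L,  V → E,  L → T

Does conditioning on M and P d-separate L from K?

Enumerating the 6 paths from L to K and testing each for blocking by {M, P}:
Path 1: L → T ← V ← K
  T is a collider here and neither T nor any of its descendants is conditioned on, so the collider stays closed — the path is blocked at T.
Path 2: L → T ← K
  T is a collider here and neither T nor any of its descendants is conditioned on, so the collider stays closed — the path is blocked at T.
Path 3: L → V → T ← K
  T is a collider here and neither T nor any of its descendants is conditioned on, so the collider stays closed — the path is blocked at T.
Path 4: L → V ← K
  V is a collider here and neither V nor any of its descendants is conditioned on, so the collider stays closed — the path is blocked at V.
Path 5: L ← M → V → T ← K
  M is a fork here and M is conditioned on, so the path is blocked at M.
Path 6: L ← M → V ← K
  M is a fork here and M is conditioned on, so the path is blocked at M.
All paths are blocked; L ⊥ K | {M, P} holds.

Yes — L and K are d-separated given {M, P}.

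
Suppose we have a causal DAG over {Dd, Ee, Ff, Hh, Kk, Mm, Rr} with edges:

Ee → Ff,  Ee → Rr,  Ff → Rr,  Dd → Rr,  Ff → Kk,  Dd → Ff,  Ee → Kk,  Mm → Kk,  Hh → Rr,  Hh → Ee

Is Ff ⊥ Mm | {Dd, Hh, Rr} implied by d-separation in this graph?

Yes

There are 6 undirected paths between Ff and Mm; checking each against the conditioning set {Dd, Hh, Rr}:
  1. Ff → Rr ← Hh → Ee → Kk ← Mm — Rr:collider[open]; Hh:fork[blocks]; Ee:chain[open]; Kk:collider[blocks] ⇒ blocked
  2. Ff → Rr ← Ee → Kk ← Mm — Rr:collider[open]; Ee:fork[open]; Kk:collider[blocks] ⇒ blocked
  3. Ff ← Dd → Rr ← Hh → Ee → Kk ← Mm — Dd:fork[blocks]; Rr:collider[open]; Hh:fork[blocks]; Ee:chain[open]; Kk:collider[blocks] ⇒ blocked
  4. Ff ← Dd → Rr ← Ee → Kk ← Mm — Dd:fork[blocks]; Rr:collider[open]; Ee:fork[open]; Kk:collider[blocks] ⇒ blocked
  5. Ff → Kk ← Mm — Kk:collider[blocks] ⇒ blocked
  6. Ff ← Ee → Kk ← Mm — Ee:fork[open]; Kk:collider[blocks] ⇒ blocked
All paths are blocked; Ff ⊥ Mm | {Dd, Hh, Rr} holds.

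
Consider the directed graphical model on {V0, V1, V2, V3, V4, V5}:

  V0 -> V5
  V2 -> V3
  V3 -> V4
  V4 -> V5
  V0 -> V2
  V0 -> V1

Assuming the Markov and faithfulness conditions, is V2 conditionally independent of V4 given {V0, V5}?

No

There are 2 undirected paths between V2 and V4; checking each against the conditioning set {V0, V5}:
Path 1: V2 ← V0 → V5 ← V4
  V0 is a fork here and V0 is conditioned on, so the path is blocked at V0.
Path 2: V2 → V3 → V4
  V3 is a chain and V3 is not conditioned on — no node blocks this path, so it is active.
At least one path is unblocked, so d-separation fails.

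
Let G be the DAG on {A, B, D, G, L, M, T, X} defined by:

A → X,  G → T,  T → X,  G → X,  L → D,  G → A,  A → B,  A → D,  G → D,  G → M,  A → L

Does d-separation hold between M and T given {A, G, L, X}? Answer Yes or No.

Yes — M and T are d-separated given {A, G, L, X}.

5 paths connect M and T; each must be blocked for d-separation to hold:
  1. M ← G → T — G:fork[blocks] ⇒ blocked
  2. M ← G → X ← T — G:fork[blocks]; X:collider[open] ⇒ blocked
  3. M ← G → A → X ← T — G:fork[blocks]; A:chain[blocks]; X:collider[open] ⇒ blocked
  4. M ← G → D ← A → X ← T — G:fork[blocks]; D:collider[blocks]; A:fork[blocks]; X:collider[open] ⇒ blocked
  5. M ← G → D ← L ← A → X ← T — G:fork[blocks]; D:collider[blocks]; L:chain[blocks]; A:fork[blocks]; X:collider[open] ⇒ blocked
All paths are blocked; M ⊥ T | {A, G, L, X} holds.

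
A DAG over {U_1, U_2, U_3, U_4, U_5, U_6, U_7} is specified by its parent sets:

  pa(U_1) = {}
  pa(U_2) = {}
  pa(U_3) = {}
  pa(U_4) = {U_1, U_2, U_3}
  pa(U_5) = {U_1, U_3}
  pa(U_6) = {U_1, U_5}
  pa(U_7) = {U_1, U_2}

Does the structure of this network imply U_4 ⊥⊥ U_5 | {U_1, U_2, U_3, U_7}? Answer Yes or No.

Enumerating the 5 paths from U_4 to U_5 and testing each for blocking by {U_1, U_2, U_3, U_7}:
  1. U_4 ← U_1 → U_6 ← U_5 — U_1:fork[blocks]; U_6:collider[blocks] ⇒ blocked
  2. U_4 ← U_1 → U_5 — U_1:fork[blocks] ⇒ blocked
  3. U_4 ← U_2 → U_7 ← U_1 → U_6 ← U_5 — U_2:fork[blocks]; U_7:collider[open]; U_1:fork[blocks]; U_6:collider[blocks] ⇒ blocked
  4. U_4 ← U_2 → U_7 ← U_1 → U_5 — U_2:fork[blocks]; U_7:collider[open]; U_1:fork[blocks] ⇒ blocked
  5. U_4 ← U_3 → U_5 — U_3:fork[blocks] ⇒ blocked
All paths are blocked; U_4 ⊥ U_5 | {U_1, U_2, U_3, U_7} holds.

Yes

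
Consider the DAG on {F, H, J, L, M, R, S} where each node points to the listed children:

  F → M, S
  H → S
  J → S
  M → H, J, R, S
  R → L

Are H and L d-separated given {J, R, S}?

4 paths connect H and L; each must be blocked for d-separation to hold:
Path 1: H → S ← F → M → R → L
  R is a chain here and R is conditioned on, so the path is blocked at R.
Path 2: H → S ← M → R → L
  R is a chain here and R is conditioned on, so the path is blocked at R.
Path 3: H → S ← J ← M → R → L
  J is a chain here and J is conditioned on, so the path is blocked at J.
Path 4: H ← M → R → L
  R is a chain here and R is conditioned on, so the path is blocked at R.
Every path is blocked, so H and L are d-separated given {J, R, S}.

Yes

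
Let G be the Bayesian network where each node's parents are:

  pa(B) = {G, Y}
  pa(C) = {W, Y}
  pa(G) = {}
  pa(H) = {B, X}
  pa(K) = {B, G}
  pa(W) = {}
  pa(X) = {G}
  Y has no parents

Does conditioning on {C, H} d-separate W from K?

No

We examine all 3 paths between W and K:
Path 1: W → C ← Y → B → H ← X ← G → K
  C is a collider and C is conditioned on, which opens it; Y is a fork and Y is not conditioned on; B is a chain and B is not conditioned on; H is a collider and H is conditioned on, which opens it; X is a chain and X is not conditioned on; G is a fork and G is not conditioned on — no node blocks this path, so it is active.
Path 2: W → C ← Y → B ← G → K
  C is a collider and C is conditioned on, which opens it; Y is a fork and Y is not conditioned on; B is a collider and its descendant H is conditioned on, which opens it; G is a fork and G is not conditioned on — no node blocks this path, so it is active.
Path 3: W → C ← Y → B → K
  C is a collider and C is conditioned on, which opens it; Y is a fork and Y is not conditioned on; B is a chain and B is not conditioned on — no node blocks this path, so it is active.
Since the path W → C ← Y → B → H ← X ← G → K is active, W and K are not d-separated given {C, H}.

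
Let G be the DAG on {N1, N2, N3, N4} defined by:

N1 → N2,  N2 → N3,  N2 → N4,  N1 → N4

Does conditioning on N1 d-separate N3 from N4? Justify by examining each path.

There are 2 undirected paths between N3 and N4; checking each against the conditioning set {N1}:
  1. N3 ← N2 → N4 — N2:fork[open] ⇒ active
  2. N3 ← N2 ← N1 → N4 — N2:chain[open]; N1:fork[blocks] ⇒ blocked
Since the path N3 ← N2 → N4 is active, N3 and N4 are not d-separated given {N1}.

No — N3 and N4 are not d-separated given {N1}.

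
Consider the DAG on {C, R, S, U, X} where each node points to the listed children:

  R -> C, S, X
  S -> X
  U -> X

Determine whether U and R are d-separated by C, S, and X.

We examine all 2 paths between U and R:
  1. U → X ← R — X:collider[open] ⇒ active
  2. U → X ← S ← R — X:collider[open]; S:chain[blocks] ⇒ blocked
At least one path is unblocked, so d-separation fails.

No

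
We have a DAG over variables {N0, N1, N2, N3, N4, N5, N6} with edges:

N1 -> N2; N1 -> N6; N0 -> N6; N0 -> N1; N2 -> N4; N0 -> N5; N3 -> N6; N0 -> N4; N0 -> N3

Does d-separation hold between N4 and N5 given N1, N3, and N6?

No — N4 and N5 are not d-separated given {N1, N3, N6}.

Enumerating the 4 paths from N4 to N5 and testing each for blocking by {N1, N3, N6}:
Path 1: N4 ← N2 ← N1 → N6 ← N3 ← N0 → N5
  N1 is a fork here and N1 is conditioned on, so the path is blocked at N1.
Path 2: N4 ← N2 ← N1 → N6 ← N0 → N5
  N1 is a fork here and N1 is conditioned on, so the path is blocked at N1.
Path 3: N4 ← N2 ← N1 ← N0 → N5
  N1 is a chain here and N1 is conditioned on, so the path is blocked at N1.
Path 4: N4 ← N0 → N5
  N0 is a fork and N0 is not conditioned on — no node blocks this path, so it is active.
Because an active path exists, N4 and N5 are not d-separated.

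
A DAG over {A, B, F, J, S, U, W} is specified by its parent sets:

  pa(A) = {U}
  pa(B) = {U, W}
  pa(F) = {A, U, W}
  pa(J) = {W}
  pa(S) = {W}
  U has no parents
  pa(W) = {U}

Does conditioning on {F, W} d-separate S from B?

Yes

We examine all 4 paths between S and B:
Path 1: S ← W ← U → B
  W is a chain here and W is conditioned on, so the path is blocked at W.
Path 2: S ← W → B
  W is a fork here and W is conditioned on, so the path is blocked at W.
Path 3: S ← W → F ← U → B
  W is a fork here and W is conditioned on, so the path is blocked at W.
Path 4: S ← W → F ← A ← U → B
  W is a fork here and W is conditioned on, so the path is blocked at W.
Every path is blocked, so S and B are d-separated given {F, W}.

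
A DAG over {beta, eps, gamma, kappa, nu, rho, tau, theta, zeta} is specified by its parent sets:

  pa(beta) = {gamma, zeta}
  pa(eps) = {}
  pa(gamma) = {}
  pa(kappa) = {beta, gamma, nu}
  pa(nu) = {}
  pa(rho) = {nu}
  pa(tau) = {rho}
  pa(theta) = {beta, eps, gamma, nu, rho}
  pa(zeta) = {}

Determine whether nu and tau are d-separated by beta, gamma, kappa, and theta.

No

We examine all 6 paths between nu and tau:
  1. nu → kappa ← gamma → beta → theta ← rho → tau — kappa:collider[open]; gamma:fork[blocks]; beta:chain[blocks]; theta:collider[open]; rho:fork[open] ⇒ blocked
  2. nu → kappa ← gamma → theta ← rho → tau — kappa:collider[open]; gamma:fork[blocks]; theta:collider[open]; rho:fork[open] ⇒ blocked
  3. nu → kappa ← beta ← gamma → theta ← rho → tau — kappa:collider[open]; beta:chain[blocks]; gamma:fork[blocks]; theta:collider[open]; rho:fork[open] ⇒ blocked
  4. nu → kappa ← beta → theta ← rho → tau — kappa:collider[open]; beta:fork[blocks]; theta:collider[open]; rho:fork[open] ⇒ blocked
  5. nu → rho → tau — rho:chain[open] ⇒ active
  6. nu → theta ← rho → tau — theta:collider[open]; rho:fork[open] ⇒ active
Since the path nu → rho → tau is active, nu and tau are not d-separated given {beta, gamma, kappa, theta}.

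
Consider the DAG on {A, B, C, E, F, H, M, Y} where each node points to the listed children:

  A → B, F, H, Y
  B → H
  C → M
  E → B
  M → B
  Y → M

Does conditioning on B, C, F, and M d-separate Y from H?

We examine all 4 paths between Y and H:
Path 1: Y ← A → H
  A is a fork and A is not conditioned on — no node blocks this path, so it is active.
Path 2: Y ← A → B → H
  B is a chain here and B is conditioned on, so the path is blocked at B.
Path 3: Y → M → B → H
  M is a chain here and M is conditioned on, so the path is blocked at M.
Path 4: Y → M → B ← A → H
  M is a chain here and M is conditioned on, so the path is blocked at M.
At least one path is unblocked, so d-separation fails.

No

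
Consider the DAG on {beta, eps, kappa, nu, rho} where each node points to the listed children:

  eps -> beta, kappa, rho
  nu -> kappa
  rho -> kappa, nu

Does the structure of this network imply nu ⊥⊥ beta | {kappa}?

There are 4 undirected paths between nu and beta; checking each against the conditioning set {kappa}:
Path 1: nu ← rho → kappa ← eps → beta
  rho is a fork and rho is not conditioned on; kappa is a collider and kappa is conditioned on, which opens it; eps is a fork and eps is not conditioned on — no node blocks this path, so it is active.
Path 2: nu ← rho ← eps → beta
  rho is a chain and rho is not conditioned on; eps is a fork and eps is not conditioned on — no node blocks this path, so it is active.
Path 3: nu → kappa ← rho ← eps → beta
  kappa is a collider and kappa is conditioned on, which opens it; rho is a chain and rho is not conditioned on; eps is a fork and eps is not conditioned on — no node blocks this path, so it is active.
Path 4: nu → kappa ← eps → beta
  kappa is a collider and kappa is conditioned on, which opens it; eps is a fork and eps is not conditioned on — no node blocks this path, so it is active.
Since the path nu ← rho → kappa ← eps → beta is active, nu and beta are not d-separated given {kappa}.

No — nu and beta are not d-separated given {kappa}.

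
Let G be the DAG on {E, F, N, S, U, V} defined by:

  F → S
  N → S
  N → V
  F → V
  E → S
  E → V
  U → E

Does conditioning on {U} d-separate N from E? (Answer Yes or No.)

Yes

There are 4 undirected paths between N and E; checking each against the conditioning set {U}:
  1. N → V ← E — V:collider[blocks] ⇒ blocked
  2. N → V ← F → S ← E — V:collider[blocks]; F:fork[open]; S:collider[blocks] ⇒ blocked
  3. N → S ← E — S:collider[blocks] ⇒ blocked
  4. N → S ← F → V ← E — S:collider[blocks]; F:fork[open]; V:collider[blocks] ⇒ blocked
Every path is blocked, so N and E are d-separated given {U}.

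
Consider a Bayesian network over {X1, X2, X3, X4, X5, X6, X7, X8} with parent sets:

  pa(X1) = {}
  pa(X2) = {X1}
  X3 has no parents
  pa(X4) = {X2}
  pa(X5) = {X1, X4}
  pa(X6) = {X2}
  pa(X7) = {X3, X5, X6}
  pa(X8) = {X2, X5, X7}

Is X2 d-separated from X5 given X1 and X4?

6 paths connect X2 and X5; each must be blocked for d-separation to hold:
Path 1: X2 → X6 → X7 ← X5
  X7 is a collider here and neither X7 nor any of its descendants is conditioned on, so the collider stays closed — the path is blocked at X7.
Path 2: X2 → X6 → X7 → X8 ← X5
  X8 is a collider here and neither X8 nor any of its descendants is conditioned on, so the collider stays closed — the path is blocked at X8.
Path 3: X2 → X4 → X5
  X4 is a chain here and X4 is conditioned on, so the path is blocked at X4.
Path 4: X2 ← X1 → X5
  X1 is a fork here and X1 is conditioned on, so the path is blocked at X1.
Path 5: X2 → X8 ← X5
  X8 is a collider here and neither X8 nor any of its descendants is conditioned on, so the collider stays closed — the path is blocked at X8.
Path 6: X2 → X8 ← X7 ← X5
  X8 is a collider here and neither X8 nor any of its descendants is conditioned on, so the collider stays closed — the path is blocked at X8.
Every path is blocked, so X2 and X5 are d-separated given {X1, X4}.

Yes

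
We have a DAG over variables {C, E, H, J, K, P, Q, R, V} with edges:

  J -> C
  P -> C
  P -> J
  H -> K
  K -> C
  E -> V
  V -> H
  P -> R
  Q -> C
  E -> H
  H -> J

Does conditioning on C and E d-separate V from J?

No

Enumerating the 6 paths from V to J and testing each for blocking by {C, E}:
Path 1: V → H → J
  H is a chain and H is not conditioned on — no node blocks this path, so it is active.
Path 2: V → H → K → C ← J
  H is a chain and H is not conditioned on; K is a chain and K is not conditioned on; C is a collider and C is conditioned on, which opens it — no node blocks this path, so it is active.
Path 3: V → H → K → C ← P → J
  H is a chain and H is not conditioned on; K is a chain and K is not conditioned on; C is a collider and C is conditioned on, which opens it; P is a fork and P is not conditioned on — no node blocks this path, so it is active.
Path 4: V ← E → H → J
  E is a fork here and E is conditioned on, so the path is blocked at E.
Path 5: V ← E → H → K → C ← J
  E is a fork here and E is conditioned on, so the path is blocked at E.
Path 6: V ← E → H → K → C ← P → J
  E is a fork here and E is conditioned on, so the path is blocked at E.
Because an active path exists, V and J are not d-separated.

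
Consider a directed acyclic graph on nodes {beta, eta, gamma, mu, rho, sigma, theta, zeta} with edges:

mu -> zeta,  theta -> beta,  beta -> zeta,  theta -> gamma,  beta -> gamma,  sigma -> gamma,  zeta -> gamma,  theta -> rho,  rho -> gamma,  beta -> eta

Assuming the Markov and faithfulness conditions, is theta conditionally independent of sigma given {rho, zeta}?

Yes

We examine all 4 paths between theta and sigma:
  1. theta → beta → zeta → gamma ← sigma — beta:chain[open]; zeta:chain[blocks]; gamma:collider[blocks] ⇒ blocked
  2. theta → beta → gamma ← sigma — beta:chain[open]; gamma:collider[blocks] ⇒ blocked
  3. theta → rho → gamma ← sigma — rho:chain[blocks]; gamma:collider[blocks] ⇒ blocked
  4. theta → gamma ← sigma — gamma:collider[blocks] ⇒ blocked
Since every path is blocked, d-separation holds.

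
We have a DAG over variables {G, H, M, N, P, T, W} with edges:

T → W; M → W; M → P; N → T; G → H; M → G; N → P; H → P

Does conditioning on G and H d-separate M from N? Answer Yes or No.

Enumerating the 3 paths from M to N and testing each for blocking by {G, H}:
Path 1: M → G → H → P ← N
  G is a chain here and G is conditioned on, so the path is blocked at G.
Path 2: M → W ← T ← N
  W is a collider here and neither W nor any of its descendants is conditioned on, so the collider stays closed — the path is blocked at W.
Path 3: M → P ← N
  P is a collider here and neither P nor any of its descendants is conditioned on, so the collider stays closed — the path is blocked at P.
Since every path is blocked, d-separation holds.

Yes — M and N are d-separated given {G, H}.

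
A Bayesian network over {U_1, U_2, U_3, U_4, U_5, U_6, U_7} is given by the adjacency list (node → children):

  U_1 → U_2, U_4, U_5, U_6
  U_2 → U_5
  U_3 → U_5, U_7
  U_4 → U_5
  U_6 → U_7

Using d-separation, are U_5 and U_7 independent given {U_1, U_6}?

No — U_5 and U_7 are not d-separated given {U_1, U_6}.

We examine all 4 paths between U_5 and U_7:
  1. U_5 ← U_2 ← U_1 → U_6 → U_7 — U_2:chain[open]; U_1:fork[blocks]; U_6:chain[blocks] ⇒ blocked
  2. U_5 ← U_3 → U_7 — U_3:fork[open] ⇒ active
  3. U_5 ← U_4 ← U_1 → U_6 → U_7 — U_4:chain[open]; U_1:fork[blocks]; U_6:chain[blocks] ⇒ blocked
  4. U_5 ← U_1 → U_6 → U_7 — U_1:fork[blocks]; U_6:chain[blocks] ⇒ blocked
Because an active path exists, U_5 and U_7 are not d-separated.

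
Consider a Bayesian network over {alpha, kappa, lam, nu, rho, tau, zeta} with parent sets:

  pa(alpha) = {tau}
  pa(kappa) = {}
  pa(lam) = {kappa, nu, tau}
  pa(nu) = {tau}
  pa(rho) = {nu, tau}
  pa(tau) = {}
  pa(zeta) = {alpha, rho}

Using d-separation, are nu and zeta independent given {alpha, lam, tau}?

No

Enumerating the 6 paths from nu to zeta and testing each for blocking by {alpha, lam, tau}:
Path 1: nu ← tau → rho → zeta
  tau is a fork here and tau is conditioned on, so the path is blocked at tau.
Path 2: nu ← tau → alpha → zeta
  tau is a fork here and tau is conditioned on, so the path is blocked at tau.
Path 3: nu → lam ← tau → rho → zeta
  tau is a fork here and tau is conditioned on, so the path is blocked at tau.
Path 4: nu → lam ← tau → alpha → zeta
  tau is a fork here and tau is conditioned on, so the path is blocked at tau.
Path 5: nu → rho → zeta
  rho is a chain and rho is not conditioned on — no node blocks this path, so it is active.
Path 6: nu → rho ← tau → alpha → zeta
  rho is a collider here and neither rho nor any of its descendants is conditioned on, so the collider stays closed — the path is blocked at rho.
Since the path nu → rho → zeta is active, nu and zeta are not d-separated given {alpha, lam, tau}.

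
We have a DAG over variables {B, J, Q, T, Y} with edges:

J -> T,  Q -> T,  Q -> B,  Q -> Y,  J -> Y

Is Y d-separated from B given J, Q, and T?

We examine all 2 paths between Y and B:
Path 1: Y ← J → T ← Q → B
  J is a fork here and J is conditioned on, so the path is blocked at J.
Path 2: Y ← Q → B
  Q is a fork here and Q is conditioned on, so the path is blocked at Q.
All paths are blocked; Y ⊥ B | {J, Q, T} holds.

Yes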